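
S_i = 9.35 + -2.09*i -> [9.35, 7.26, 5.17, 3.08, 0.99]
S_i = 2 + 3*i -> [2, 5, 8, 11, 14]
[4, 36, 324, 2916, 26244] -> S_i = 4*9^i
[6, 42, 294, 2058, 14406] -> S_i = 6*7^i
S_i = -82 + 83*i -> [-82, 1, 84, 167, 250]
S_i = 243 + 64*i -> [243, 307, 371, 435, 499]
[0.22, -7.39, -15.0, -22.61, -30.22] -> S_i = 0.22 + -7.61*i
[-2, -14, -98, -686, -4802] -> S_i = -2*7^i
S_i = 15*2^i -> [15, 30, 60, 120, 240]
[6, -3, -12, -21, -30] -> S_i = 6 + -9*i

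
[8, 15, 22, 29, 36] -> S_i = 8 + 7*i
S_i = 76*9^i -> [76, 684, 6156, 55404, 498636]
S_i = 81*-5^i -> [81, -405, 2025, -10125, 50625]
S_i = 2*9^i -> [2, 18, 162, 1458, 13122]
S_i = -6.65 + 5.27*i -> [-6.65, -1.38, 3.89, 9.16, 14.43]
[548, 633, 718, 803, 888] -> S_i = 548 + 85*i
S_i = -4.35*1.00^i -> [-4.35, -4.35, -4.35, -4.35, -4.35]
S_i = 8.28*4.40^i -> [8.28, 36.43, 160.3, 705.32, 3103.42]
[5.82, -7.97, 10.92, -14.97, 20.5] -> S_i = 5.82*(-1.37)^i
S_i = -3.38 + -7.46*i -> [-3.38, -10.84, -18.3, -25.76, -33.22]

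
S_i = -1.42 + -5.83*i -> [-1.42, -7.25, -13.08, -18.91, -24.74]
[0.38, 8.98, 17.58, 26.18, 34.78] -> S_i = 0.38 + 8.60*i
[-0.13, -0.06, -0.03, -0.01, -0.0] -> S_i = -0.13*0.44^i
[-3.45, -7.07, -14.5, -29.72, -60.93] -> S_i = -3.45*2.05^i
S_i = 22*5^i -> [22, 110, 550, 2750, 13750]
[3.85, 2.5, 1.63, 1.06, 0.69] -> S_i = 3.85*0.65^i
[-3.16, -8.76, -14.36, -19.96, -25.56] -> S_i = -3.16 + -5.60*i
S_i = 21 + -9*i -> [21, 12, 3, -6, -15]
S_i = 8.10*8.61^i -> [8.1, 69.74, 600.47, 5170.05, 44514.1]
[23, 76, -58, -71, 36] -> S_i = Random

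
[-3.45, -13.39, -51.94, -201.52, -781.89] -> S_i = -3.45*3.88^i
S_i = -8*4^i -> [-8, -32, -128, -512, -2048]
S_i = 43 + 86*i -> [43, 129, 215, 301, 387]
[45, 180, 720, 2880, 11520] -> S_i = 45*4^i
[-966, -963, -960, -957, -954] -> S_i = -966 + 3*i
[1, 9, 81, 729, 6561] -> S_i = 1*9^i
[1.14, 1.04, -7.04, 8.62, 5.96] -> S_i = Random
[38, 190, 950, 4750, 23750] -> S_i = 38*5^i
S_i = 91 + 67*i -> [91, 158, 225, 292, 359]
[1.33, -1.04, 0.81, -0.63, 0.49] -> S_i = 1.33*(-0.78)^i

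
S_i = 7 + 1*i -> [7, 8, 9, 10, 11]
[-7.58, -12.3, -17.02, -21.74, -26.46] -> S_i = -7.58 + -4.72*i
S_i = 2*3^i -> [2, 6, 18, 54, 162]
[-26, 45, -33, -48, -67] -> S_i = Random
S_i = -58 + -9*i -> [-58, -67, -76, -85, -94]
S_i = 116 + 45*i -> [116, 161, 206, 251, 296]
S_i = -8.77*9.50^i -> [-8.77, -83.32, -791.49, -7519.18, -71432.2]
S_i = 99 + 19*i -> [99, 118, 137, 156, 175]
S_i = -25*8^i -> [-25, -200, -1600, -12800, -102400]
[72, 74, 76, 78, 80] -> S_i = 72 + 2*i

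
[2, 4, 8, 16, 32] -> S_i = 2*2^i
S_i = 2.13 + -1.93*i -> [2.13, 0.2, -1.73, -3.66, -5.59]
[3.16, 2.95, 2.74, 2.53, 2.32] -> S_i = 3.16 + -0.21*i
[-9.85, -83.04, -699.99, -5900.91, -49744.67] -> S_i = -9.85*8.43^i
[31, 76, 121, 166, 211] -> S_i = 31 + 45*i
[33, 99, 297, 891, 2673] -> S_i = 33*3^i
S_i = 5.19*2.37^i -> [5.19, 12.3, 29.15, 69.09, 163.74]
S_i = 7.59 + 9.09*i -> [7.59, 16.68, 25.77, 34.86, 43.95]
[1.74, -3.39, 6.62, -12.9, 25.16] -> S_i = 1.74*(-1.95)^i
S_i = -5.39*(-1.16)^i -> [-5.39, 6.25, -7.25, 8.41, -9.76]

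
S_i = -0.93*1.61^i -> [-0.93, -1.5, -2.41, -3.88, -6.25]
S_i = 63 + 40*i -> [63, 103, 143, 183, 223]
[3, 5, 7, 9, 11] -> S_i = 3 + 2*i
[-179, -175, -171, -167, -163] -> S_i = -179 + 4*i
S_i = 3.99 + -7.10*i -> [3.99, -3.11, -10.21, -17.31, -24.41]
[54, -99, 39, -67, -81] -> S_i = Random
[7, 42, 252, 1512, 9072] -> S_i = 7*6^i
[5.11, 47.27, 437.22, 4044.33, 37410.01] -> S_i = 5.11*9.25^i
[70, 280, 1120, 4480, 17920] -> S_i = 70*4^i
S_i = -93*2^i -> [-93, -186, -372, -744, -1488]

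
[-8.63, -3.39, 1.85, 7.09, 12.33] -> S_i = -8.63 + 5.24*i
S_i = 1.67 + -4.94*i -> [1.67, -3.27, -8.21, -13.15, -18.09]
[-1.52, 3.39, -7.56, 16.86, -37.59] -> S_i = -1.52*(-2.23)^i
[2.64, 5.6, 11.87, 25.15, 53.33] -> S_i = 2.64*2.12^i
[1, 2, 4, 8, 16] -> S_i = 1*2^i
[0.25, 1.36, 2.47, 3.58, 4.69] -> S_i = 0.25 + 1.11*i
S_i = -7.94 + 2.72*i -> [-7.94, -5.22, -2.5, 0.22, 2.94]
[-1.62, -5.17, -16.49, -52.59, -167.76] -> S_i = -1.62*3.19^i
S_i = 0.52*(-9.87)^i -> [0.52, -5.13, 50.66, -499.98, 4934.83]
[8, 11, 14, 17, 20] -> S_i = 8 + 3*i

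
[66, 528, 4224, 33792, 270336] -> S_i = 66*8^i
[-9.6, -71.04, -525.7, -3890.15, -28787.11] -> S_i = -9.60*7.40^i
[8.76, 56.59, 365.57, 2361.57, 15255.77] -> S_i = 8.76*6.46^i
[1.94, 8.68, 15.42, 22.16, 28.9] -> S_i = 1.94 + 6.74*i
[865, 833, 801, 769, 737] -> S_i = 865 + -32*i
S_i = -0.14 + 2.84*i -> [-0.14, 2.7, 5.54, 8.38, 11.22]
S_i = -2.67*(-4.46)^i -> [-2.67, 11.91, -53.11, 236.87, -1056.45]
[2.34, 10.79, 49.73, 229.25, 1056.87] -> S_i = 2.34*4.61^i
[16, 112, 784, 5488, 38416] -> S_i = 16*7^i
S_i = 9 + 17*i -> [9, 26, 43, 60, 77]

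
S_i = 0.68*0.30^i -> [0.68, 0.2, 0.06, 0.02, 0.01]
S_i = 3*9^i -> [3, 27, 243, 2187, 19683]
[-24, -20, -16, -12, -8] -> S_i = -24 + 4*i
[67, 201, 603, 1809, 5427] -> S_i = 67*3^i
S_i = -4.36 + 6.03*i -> [-4.36, 1.67, 7.7, 13.73, 19.76]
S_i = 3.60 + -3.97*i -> [3.6, -0.37, -4.34, -8.31, -12.28]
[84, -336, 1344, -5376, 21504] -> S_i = 84*-4^i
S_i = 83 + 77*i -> [83, 160, 237, 314, 391]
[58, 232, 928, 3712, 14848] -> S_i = 58*4^i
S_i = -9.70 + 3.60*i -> [-9.7, -6.1, -2.5, 1.1, 4.7]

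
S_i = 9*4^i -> [9, 36, 144, 576, 2304]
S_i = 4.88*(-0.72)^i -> [4.88, -3.51, 2.53, -1.82, 1.31]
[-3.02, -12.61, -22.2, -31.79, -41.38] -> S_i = -3.02 + -9.59*i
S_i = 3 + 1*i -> [3, 4, 5, 6, 7]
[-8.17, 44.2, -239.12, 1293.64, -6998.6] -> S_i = -8.17*(-5.41)^i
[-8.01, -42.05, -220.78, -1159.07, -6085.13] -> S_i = -8.01*5.25^i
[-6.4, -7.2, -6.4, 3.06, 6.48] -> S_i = Random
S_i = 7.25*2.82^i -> [7.25, 20.44, 57.65, 162.59, 458.49]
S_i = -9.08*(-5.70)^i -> [-9.08, 51.76, -295.01, 1681.55, -9584.85]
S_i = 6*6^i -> [6, 36, 216, 1296, 7776]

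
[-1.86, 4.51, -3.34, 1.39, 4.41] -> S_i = Random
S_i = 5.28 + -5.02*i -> [5.28, 0.26, -4.76, -9.78, -14.8]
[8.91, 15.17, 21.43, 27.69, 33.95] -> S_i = 8.91 + 6.26*i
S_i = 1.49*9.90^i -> [1.49, 14.75, 146.03, 1445.75, 14312.88]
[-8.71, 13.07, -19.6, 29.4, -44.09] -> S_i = -8.71*(-1.50)^i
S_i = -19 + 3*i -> [-19, -16, -13, -10, -7]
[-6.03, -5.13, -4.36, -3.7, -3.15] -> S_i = -6.03*0.85^i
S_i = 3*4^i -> [3, 12, 48, 192, 768]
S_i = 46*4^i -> [46, 184, 736, 2944, 11776]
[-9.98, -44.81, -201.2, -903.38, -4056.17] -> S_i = -9.98*4.49^i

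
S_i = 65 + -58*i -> [65, 7, -51, -109, -167]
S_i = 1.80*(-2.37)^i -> [1.8, -4.27, 10.11, -23.96, 56.79]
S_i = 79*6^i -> [79, 474, 2844, 17064, 102384]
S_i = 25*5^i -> [25, 125, 625, 3125, 15625]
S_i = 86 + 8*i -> [86, 94, 102, 110, 118]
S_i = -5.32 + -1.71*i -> [-5.32, -7.03, -8.74, -10.45, -12.16]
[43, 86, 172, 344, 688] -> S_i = 43*2^i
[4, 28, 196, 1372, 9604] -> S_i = 4*7^i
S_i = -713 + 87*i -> [-713, -626, -539, -452, -365]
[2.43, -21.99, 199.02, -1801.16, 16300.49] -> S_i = 2.43*(-9.05)^i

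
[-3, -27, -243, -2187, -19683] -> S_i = -3*9^i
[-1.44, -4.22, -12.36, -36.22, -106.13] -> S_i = -1.44*2.93^i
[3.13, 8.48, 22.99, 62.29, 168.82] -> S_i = 3.13*2.71^i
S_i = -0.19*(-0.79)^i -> [-0.19, 0.15, -0.12, 0.09, -0.07]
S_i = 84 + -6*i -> [84, 78, 72, 66, 60]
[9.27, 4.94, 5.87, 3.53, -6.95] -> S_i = Random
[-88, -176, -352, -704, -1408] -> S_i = -88*2^i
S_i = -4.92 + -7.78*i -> [-4.92, -12.7, -20.48, -28.26, -36.04]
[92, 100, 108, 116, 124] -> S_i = 92 + 8*i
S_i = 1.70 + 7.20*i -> [1.7, 8.9, 16.1, 23.3, 30.5]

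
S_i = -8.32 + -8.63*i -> [-8.32, -16.95, -25.58, -34.21, -42.84]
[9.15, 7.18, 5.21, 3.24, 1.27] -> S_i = 9.15 + -1.97*i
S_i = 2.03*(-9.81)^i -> [2.03, -19.91, 195.36, -1916.47, 18800.62]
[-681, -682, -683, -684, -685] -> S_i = -681 + -1*i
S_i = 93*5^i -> [93, 465, 2325, 11625, 58125]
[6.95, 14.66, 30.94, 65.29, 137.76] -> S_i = 6.95*2.11^i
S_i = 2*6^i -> [2, 12, 72, 432, 2592]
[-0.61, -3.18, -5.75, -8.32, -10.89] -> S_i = -0.61 + -2.57*i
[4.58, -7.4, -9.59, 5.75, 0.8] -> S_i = Random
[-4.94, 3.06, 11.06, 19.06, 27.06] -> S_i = -4.94 + 8.00*i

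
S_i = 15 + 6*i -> [15, 21, 27, 33, 39]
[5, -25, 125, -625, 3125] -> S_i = 5*-5^i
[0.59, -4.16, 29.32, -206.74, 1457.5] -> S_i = 0.59*(-7.05)^i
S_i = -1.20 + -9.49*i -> [-1.2, -10.69, -20.18, -29.67, -39.16]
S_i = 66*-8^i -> [66, -528, 4224, -33792, 270336]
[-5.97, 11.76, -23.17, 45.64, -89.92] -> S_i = -5.97*(-1.97)^i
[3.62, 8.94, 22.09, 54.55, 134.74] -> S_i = 3.62*2.47^i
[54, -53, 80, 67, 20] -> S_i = Random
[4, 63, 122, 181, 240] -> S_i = 4 + 59*i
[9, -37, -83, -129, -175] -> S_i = 9 + -46*i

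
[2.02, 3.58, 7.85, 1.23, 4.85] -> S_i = Random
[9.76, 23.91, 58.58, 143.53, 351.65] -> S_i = 9.76*2.45^i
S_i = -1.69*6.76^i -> [-1.69, -11.42, -77.23, -522.07, -3529.18]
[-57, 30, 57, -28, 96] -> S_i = Random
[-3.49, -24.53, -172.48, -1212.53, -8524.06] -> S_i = -3.49*7.03^i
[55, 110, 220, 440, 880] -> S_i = 55*2^i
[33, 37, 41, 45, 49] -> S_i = 33 + 4*i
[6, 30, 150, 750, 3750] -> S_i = 6*5^i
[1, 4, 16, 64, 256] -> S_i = 1*4^i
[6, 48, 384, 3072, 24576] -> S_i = 6*8^i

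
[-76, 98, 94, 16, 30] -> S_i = Random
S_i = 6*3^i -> [6, 18, 54, 162, 486]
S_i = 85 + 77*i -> [85, 162, 239, 316, 393]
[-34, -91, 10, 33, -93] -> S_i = Random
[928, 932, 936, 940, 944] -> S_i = 928 + 4*i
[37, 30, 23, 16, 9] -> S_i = 37 + -7*i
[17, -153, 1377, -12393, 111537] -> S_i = 17*-9^i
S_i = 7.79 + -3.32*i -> [7.79, 4.47, 1.15, -2.17, -5.49]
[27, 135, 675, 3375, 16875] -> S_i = 27*5^i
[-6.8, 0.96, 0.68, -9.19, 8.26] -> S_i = Random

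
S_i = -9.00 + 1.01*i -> [-9.0, -7.99, -6.98, -5.97, -4.96]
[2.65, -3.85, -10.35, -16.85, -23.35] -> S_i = 2.65 + -6.50*i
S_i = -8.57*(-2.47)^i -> [-8.57, 21.17, -52.28, 129.14, -318.98]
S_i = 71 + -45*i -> [71, 26, -19, -64, -109]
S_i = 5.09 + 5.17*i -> [5.09, 10.26, 15.43, 20.6, 25.77]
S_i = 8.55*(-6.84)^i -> [8.55, -58.48, 400.02, -2736.12, 18715.03]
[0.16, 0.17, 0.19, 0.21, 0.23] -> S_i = 0.16*1.09^i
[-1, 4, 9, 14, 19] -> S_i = -1 + 5*i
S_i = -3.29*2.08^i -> [-3.29, -6.84, -14.23, -29.61, -61.58]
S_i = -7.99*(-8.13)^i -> [-7.99, 64.96, -528.11, 4293.57, -34906.71]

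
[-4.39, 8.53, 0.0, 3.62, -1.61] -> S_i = Random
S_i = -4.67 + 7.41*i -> [-4.67, 2.74, 10.15, 17.56, 24.97]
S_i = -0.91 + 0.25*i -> [-0.91, -0.66, -0.41, -0.16, 0.09]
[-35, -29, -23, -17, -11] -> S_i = -35 + 6*i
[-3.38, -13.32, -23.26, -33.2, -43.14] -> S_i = -3.38 + -9.94*i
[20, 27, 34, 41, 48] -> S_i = 20 + 7*i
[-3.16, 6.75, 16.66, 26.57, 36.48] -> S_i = -3.16 + 9.91*i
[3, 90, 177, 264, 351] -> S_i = 3 + 87*i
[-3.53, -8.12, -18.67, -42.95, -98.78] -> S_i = -3.53*2.30^i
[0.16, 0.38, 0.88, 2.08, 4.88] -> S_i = 0.16*2.35^i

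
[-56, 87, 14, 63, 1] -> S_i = Random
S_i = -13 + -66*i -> [-13, -79, -145, -211, -277]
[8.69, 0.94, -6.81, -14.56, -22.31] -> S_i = 8.69 + -7.75*i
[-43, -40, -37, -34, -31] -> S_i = -43 + 3*i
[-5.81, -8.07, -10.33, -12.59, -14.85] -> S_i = -5.81 + -2.26*i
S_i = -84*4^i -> [-84, -336, -1344, -5376, -21504]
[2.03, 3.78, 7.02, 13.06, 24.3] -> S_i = 2.03*1.86^i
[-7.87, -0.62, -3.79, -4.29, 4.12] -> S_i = Random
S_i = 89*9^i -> [89, 801, 7209, 64881, 583929]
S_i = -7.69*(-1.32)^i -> [-7.69, 10.15, -13.4, 17.69, -23.35]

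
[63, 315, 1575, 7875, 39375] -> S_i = 63*5^i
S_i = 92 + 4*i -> [92, 96, 100, 104, 108]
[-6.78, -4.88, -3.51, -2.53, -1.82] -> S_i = -6.78*0.72^i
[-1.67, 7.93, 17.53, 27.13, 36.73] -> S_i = -1.67 + 9.60*i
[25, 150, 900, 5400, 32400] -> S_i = 25*6^i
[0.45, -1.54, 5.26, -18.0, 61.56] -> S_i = 0.45*(-3.42)^i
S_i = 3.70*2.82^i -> [3.7, 10.43, 29.42, 82.98, 233.99]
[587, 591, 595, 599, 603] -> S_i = 587 + 4*i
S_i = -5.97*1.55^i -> [-5.97, -9.25, -14.34, -22.23, -34.46]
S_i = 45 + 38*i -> [45, 83, 121, 159, 197]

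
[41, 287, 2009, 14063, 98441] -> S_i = 41*7^i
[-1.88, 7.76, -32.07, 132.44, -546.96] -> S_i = -1.88*(-4.13)^i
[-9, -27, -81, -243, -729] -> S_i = -9*3^i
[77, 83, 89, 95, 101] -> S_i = 77 + 6*i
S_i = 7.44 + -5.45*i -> [7.44, 1.99, -3.46, -8.91, -14.36]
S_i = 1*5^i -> [1, 5, 25, 125, 625]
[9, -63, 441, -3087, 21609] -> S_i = 9*-7^i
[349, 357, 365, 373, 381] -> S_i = 349 + 8*i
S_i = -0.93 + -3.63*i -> [-0.93, -4.56, -8.19, -11.82, -15.45]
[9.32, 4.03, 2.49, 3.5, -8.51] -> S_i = Random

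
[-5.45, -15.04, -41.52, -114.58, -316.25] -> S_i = -5.45*2.76^i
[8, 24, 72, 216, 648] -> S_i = 8*3^i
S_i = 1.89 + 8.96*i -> [1.89, 10.85, 19.81, 28.77, 37.73]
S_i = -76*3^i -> [-76, -228, -684, -2052, -6156]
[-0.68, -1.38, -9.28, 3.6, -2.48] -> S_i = Random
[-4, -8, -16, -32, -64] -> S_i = -4*2^i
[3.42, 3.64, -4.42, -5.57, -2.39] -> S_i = Random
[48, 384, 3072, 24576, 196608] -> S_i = 48*8^i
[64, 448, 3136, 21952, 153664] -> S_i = 64*7^i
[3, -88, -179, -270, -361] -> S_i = 3 + -91*i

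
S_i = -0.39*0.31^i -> [-0.39, -0.12, -0.04, -0.01, -0.0]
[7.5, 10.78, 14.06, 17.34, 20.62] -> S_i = 7.50 + 3.28*i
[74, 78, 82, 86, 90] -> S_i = 74 + 4*i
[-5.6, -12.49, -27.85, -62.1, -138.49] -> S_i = -5.60*2.23^i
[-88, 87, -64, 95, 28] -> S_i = Random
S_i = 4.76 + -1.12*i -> [4.76, 3.64, 2.52, 1.4, 0.28]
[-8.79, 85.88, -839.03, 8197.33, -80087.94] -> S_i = -8.79*(-9.77)^i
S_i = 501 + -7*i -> [501, 494, 487, 480, 473]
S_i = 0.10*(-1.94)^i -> [0.1, -0.19, 0.38, -0.73, 1.42]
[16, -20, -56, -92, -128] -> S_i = 16 + -36*i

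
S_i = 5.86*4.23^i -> [5.86, 24.79, 104.85, 443.53, 1876.11]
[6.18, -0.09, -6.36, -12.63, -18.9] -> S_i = 6.18 + -6.27*i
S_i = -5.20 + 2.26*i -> [-5.2, -2.94, -0.68, 1.58, 3.84]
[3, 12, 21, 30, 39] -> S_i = 3 + 9*i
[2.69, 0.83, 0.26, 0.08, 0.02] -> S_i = 2.69*0.31^i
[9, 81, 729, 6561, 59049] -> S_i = 9*9^i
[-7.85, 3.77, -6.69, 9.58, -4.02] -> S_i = Random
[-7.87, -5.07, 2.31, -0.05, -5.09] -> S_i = Random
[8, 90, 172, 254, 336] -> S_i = 8 + 82*i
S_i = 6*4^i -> [6, 24, 96, 384, 1536]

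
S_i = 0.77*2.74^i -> [0.77, 2.11, 5.78, 15.84, 43.4]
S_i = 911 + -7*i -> [911, 904, 897, 890, 883]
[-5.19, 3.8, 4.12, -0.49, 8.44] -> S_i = Random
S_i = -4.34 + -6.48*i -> [-4.34, -10.82, -17.3, -23.78, -30.26]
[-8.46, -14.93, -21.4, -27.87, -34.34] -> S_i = -8.46 + -6.47*i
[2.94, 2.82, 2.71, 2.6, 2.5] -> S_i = 2.94*0.96^i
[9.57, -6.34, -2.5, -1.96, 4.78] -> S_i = Random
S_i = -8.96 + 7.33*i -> [-8.96, -1.63, 5.7, 13.03, 20.36]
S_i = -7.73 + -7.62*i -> [-7.73, -15.35, -22.97, -30.59, -38.21]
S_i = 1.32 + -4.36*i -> [1.32, -3.04, -7.4, -11.76, -16.12]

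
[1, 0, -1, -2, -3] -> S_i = 1 + -1*i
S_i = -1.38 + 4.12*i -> [-1.38, 2.74, 6.86, 10.98, 15.1]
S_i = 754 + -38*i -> [754, 716, 678, 640, 602]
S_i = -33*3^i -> [-33, -99, -297, -891, -2673]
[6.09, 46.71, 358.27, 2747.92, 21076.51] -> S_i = 6.09*7.67^i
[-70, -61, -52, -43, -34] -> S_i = -70 + 9*i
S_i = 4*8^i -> [4, 32, 256, 2048, 16384]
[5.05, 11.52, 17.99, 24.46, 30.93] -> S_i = 5.05 + 6.47*i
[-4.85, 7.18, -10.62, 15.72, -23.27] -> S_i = -4.85*(-1.48)^i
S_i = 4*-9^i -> [4, -36, 324, -2916, 26244]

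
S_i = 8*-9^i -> [8, -72, 648, -5832, 52488]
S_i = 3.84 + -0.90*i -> [3.84, 2.94, 2.04, 1.14, 0.24]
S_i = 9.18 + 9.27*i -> [9.18, 18.45, 27.72, 36.99, 46.26]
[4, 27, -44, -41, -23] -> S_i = Random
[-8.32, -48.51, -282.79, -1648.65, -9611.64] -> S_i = -8.32*5.83^i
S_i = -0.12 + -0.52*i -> [-0.12, -0.64, -1.16, -1.68, -2.2]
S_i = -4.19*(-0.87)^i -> [-4.19, 3.65, -3.17, 2.76, -2.4]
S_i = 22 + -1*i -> [22, 21, 20, 19, 18]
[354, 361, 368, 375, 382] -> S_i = 354 + 7*i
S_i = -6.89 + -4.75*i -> [-6.89, -11.64, -16.39, -21.14, -25.89]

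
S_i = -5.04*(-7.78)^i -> [-5.04, 39.21, -305.06, 2373.39, -18464.98]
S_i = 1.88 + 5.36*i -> [1.88, 7.24, 12.6, 17.96, 23.32]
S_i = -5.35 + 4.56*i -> [-5.35, -0.79, 3.77, 8.33, 12.89]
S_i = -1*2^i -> [-1, -2, -4, -8, -16]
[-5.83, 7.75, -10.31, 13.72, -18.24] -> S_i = -5.83*(-1.33)^i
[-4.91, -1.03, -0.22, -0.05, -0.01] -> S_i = -4.91*0.21^i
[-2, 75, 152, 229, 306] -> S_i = -2 + 77*i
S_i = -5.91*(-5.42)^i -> [-5.91, 32.03, -173.61, 940.99, -5100.17]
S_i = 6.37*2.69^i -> [6.37, 17.14, 46.09, 123.99, 333.54]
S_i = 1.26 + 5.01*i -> [1.26, 6.27, 11.28, 16.29, 21.3]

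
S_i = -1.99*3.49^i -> [-1.99, -6.95, -24.24, -84.59, -295.23]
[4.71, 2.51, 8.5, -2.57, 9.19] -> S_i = Random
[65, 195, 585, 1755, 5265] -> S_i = 65*3^i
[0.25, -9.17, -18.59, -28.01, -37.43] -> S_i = 0.25 + -9.42*i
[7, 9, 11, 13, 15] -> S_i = 7 + 2*i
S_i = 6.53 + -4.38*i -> [6.53, 2.15, -2.23, -6.61, -10.99]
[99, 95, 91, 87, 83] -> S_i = 99 + -4*i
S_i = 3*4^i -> [3, 12, 48, 192, 768]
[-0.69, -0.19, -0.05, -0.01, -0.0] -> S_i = -0.69*0.27^i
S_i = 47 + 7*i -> [47, 54, 61, 68, 75]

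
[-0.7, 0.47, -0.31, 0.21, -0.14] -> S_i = -0.70*(-0.67)^i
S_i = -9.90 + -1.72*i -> [-9.9, -11.62, -13.34, -15.06, -16.78]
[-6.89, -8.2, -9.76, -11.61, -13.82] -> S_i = -6.89*1.19^i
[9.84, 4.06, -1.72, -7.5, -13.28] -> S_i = 9.84 + -5.78*i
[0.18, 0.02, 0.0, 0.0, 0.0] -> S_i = 0.18*0.13^i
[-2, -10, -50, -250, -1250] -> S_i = -2*5^i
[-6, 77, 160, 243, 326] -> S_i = -6 + 83*i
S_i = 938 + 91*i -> [938, 1029, 1120, 1211, 1302]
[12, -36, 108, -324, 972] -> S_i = 12*-3^i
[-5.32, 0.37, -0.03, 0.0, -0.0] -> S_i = -5.32*(-0.07)^i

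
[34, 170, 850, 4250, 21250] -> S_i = 34*5^i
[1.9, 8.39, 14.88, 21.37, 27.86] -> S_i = 1.90 + 6.49*i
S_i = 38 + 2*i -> [38, 40, 42, 44, 46]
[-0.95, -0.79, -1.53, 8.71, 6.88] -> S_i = Random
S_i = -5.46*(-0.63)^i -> [-5.46, 3.44, -2.17, 1.37, -0.86]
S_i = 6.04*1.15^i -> [6.04, 6.95, 7.99, 9.19, 10.56]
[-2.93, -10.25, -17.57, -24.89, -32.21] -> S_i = -2.93 + -7.32*i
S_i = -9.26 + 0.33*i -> [-9.26, -8.93, -8.6, -8.27, -7.94]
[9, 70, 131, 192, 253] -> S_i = 9 + 61*i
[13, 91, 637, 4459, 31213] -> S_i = 13*7^i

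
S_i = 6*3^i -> [6, 18, 54, 162, 486]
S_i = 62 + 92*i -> [62, 154, 246, 338, 430]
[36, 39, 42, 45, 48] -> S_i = 36 + 3*i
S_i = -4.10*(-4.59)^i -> [-4.1, 18.82, -86.38, 396.48, -1819.85]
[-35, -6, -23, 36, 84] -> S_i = Random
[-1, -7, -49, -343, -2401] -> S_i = -1*7^i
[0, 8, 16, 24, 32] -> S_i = 0 + 8*i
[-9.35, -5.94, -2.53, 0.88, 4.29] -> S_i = -9.35 + 3.41*i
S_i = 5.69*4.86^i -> [5.69, 27.65, 134.4, 653.16, 3174.37]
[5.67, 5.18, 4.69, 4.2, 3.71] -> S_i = 5.67 + -0.49*i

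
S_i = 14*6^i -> [14, 84, 504, 3024, 18144]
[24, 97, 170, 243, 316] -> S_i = 24 + 73*i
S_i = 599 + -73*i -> [599, 526, 453, 380, 307]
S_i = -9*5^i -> [-9, -45, -225, -1125, -5625]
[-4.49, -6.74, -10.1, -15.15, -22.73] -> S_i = -4.49*1.50^i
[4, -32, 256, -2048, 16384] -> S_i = 4*-8^i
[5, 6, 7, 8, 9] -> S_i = 5 + 1*i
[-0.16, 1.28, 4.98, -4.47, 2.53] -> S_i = Random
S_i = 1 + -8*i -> [1, -7, -15, -23, -31]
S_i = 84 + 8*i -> [84, 92, 100, 108, 116]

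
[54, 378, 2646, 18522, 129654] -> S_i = 54*7^i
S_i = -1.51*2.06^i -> [-1.51, -3.11, -6.41, -13.2, -27.19]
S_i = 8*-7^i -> [8, -56, 392, -2744, 19208]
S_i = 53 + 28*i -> [53, 81, 109, 137, 165]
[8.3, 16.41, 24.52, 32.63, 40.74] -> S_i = 8.30 + 8.11*i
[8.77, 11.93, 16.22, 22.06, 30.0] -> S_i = 8.77*1.36^i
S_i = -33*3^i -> [-33, -99, -297, -891, -2673]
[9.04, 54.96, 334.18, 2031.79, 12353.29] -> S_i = 9.04*6.08^i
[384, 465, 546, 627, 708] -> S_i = 384 + 81*i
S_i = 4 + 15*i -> [4, 19, 34, 49, 64]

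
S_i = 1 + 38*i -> [1, 39, 77, 115, 153]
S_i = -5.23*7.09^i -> [-5.23, -37.08, -262.9, -1863.98, -13215.59]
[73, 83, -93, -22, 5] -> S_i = Random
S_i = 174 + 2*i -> [174, 176, 178, 180, 182]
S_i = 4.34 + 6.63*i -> [4.34, 10.97, 17.6, 24.23, 30.86]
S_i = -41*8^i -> [-41, -328, -2624, -20992, -167936]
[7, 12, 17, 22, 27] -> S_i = 7 + 5*i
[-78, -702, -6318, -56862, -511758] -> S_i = -78*9^i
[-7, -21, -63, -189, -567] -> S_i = -7*3^i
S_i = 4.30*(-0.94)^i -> [4.3, -4.04, 3.8, -3.57, 3.36]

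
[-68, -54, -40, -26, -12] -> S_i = -68 + 14*i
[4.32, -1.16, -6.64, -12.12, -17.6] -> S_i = 4.32 + -5.48*i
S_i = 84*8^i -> [84, 672, 5376, 43008, 344064]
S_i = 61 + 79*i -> [61, 140, 219, 298, 377]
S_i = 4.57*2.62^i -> [4.57, 11.97, 31.37, 82.19, 215.34]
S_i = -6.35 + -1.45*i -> [-6.35, -7.8, -9.25, -10.7, -12.15]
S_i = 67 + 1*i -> [67, 68, 69, 70, 71]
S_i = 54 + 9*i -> [54, 63, 72, 81, 90]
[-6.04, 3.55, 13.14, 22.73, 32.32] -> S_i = -6.04 + 9.59*i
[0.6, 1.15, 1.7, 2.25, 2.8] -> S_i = 0.60 + 0.55*i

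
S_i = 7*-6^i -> [7, -42, 252, -1512, 9072]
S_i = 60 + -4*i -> [60, 56, 52, 48, 44]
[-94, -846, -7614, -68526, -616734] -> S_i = -94*9^i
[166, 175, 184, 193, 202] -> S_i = 166 + 9*i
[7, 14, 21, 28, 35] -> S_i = 7 + 7*i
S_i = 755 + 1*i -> [755, 756, 757, 758, 759]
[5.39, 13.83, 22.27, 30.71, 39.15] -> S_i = 5.39 + 8.44*i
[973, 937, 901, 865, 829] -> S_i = 973 + -36*i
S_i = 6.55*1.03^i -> [6.55, 6.75, 6.95, 7.16, 7.37]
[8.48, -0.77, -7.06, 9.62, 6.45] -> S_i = Random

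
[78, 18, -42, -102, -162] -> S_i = 78 + -60*i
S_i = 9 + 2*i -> [9, 11, 13, 15, 17]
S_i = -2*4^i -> [-2, -8, -32, -128, -512]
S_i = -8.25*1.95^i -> [-8.25, -16.09, -31.37, -61.17, -119.29]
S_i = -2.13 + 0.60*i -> [-2.13, -1.53, -0.93, -0.33, 0.27]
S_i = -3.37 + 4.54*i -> [-3.37, 1.17, 5.71, 10.25, 14.79]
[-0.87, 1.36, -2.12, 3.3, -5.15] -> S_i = -0.87*(-1.56)^i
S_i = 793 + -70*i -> [793, 723, 653, 583, 513]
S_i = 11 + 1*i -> [11, 12, 13, 14, 15]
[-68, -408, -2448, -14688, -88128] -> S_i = -68*6^i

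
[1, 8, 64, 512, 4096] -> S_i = 1*8^i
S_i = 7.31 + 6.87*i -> [7.31, 14.18, 21.05, 27.92, 34.79]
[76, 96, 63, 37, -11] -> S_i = Random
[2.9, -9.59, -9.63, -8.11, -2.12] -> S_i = Random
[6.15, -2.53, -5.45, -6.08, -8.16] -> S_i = Random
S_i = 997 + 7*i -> [997, 1004, 1011, 1018, 1025]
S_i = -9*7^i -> [-9, -63, -441, -3087, -21609]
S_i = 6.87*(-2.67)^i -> [6.87, -18.34, 48.98, -130.76, 349.14]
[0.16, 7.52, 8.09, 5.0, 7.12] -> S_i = Random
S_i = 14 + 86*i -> [14, 100, 186, 272, 358]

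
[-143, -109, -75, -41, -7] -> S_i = -143 + 34*i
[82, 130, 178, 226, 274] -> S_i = 82 + 48*i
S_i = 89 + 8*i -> [89, 97, 105, 113, 121]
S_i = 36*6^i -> [36, 216, 1296, 7776, 46656]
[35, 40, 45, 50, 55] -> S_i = 35 + 5*i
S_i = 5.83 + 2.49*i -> [5.83, 8.32, 10.81, 13.3, 15.79]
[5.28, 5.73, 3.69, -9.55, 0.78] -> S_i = Random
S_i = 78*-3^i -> [78, -234, 702, -2106, 6318]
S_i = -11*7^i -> [-11, -77, -539, -3773, -26411]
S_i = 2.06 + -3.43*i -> [2.06, -1.37, -4.8, -8.23, -11.66]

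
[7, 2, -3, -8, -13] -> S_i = 7 + -5*i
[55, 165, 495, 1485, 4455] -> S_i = 55*3^i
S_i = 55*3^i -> [55, 165, 495, 1485, 4455]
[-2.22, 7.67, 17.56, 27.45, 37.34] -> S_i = -2.22 + 9.89*i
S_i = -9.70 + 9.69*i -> [-9.7, -0.01, 9.68, 19.37, 29.06]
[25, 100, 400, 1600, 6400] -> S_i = 25*4^i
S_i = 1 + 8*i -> [1, 9, 17, 25, 33]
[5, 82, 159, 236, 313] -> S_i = 5 + 77*i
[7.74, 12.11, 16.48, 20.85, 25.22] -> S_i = 7.74 + 4.37*i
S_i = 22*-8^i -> [22, -176, 1408, -11264, 90112]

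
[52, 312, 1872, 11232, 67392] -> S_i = 52*6^i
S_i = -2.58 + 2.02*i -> [-2.58, -0.56, 1.46, 3.48, 5.5]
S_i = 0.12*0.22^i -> [0.12, 0.03, 0.01, 0.0, 0.0]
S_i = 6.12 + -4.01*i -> [6.12, 2.11, -1.9, -5.91, -9.92]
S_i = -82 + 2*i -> [-82, -80, -78, -76, -74]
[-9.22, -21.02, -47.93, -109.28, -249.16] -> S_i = -9.22*2.28^i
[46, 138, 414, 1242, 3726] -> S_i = 46*3^i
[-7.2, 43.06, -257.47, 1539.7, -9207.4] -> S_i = -7.20*(-5.98)^i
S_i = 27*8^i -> [27, 216, 1728, 13824, 110592]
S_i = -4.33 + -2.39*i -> [-4.33, -6.72, -9.11, -11.5, -13.89]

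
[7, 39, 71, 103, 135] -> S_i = 7 + 32*i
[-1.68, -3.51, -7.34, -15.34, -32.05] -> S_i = -1.68*2.09^i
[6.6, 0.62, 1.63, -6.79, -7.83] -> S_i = Random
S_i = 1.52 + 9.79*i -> [1.52, 11.31, 21.1, 30.89, 40.68]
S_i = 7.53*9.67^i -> [7.53, 72.82, 704.12, 6808.86, 65841.68]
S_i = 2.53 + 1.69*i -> [2.53, 4.22, 5.91, 7.6, 9.29]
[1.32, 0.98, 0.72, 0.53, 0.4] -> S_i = 1.32*0.74^i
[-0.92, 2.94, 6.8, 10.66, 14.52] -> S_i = -0.92 + 3.86*i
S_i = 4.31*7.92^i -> [4.31, 34.14, 270.35, 2141.18, 16958.13]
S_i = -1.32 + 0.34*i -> [-1.32, -0.98, -0.64, -0.3, 0.04]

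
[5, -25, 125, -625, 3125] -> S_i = 5*-5^i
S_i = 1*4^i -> [1, 4, 16, 64, 256]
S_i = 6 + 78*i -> [6, 84, 162, 240, 318]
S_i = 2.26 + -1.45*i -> [2.26, 0.81, -0.64, -2.09, -3.54]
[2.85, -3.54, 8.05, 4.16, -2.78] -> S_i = Random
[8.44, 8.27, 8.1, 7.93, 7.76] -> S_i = 8.44 + -0.17*i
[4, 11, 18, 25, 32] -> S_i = 4 + 7*i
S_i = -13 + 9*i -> [-13, -4, 5, 14, 23]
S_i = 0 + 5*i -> [0, 5, 10, 15, 20]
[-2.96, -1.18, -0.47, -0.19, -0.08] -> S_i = -2.96*0.40^i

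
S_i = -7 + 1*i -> [-7, -6, -5, -4, -3]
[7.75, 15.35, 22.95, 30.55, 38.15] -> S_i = 7.75 + 7.60*i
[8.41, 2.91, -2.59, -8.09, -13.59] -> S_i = 8.41 + -5.50*i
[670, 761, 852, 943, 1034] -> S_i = 670 + 91*i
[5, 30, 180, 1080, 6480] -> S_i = 5*6^i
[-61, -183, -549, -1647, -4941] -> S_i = -61*3^i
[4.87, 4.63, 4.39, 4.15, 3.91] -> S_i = 4.87 + -0.24*i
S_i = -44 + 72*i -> [-44, 28, 100, 172, 244]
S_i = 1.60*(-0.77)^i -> [1.6, -1.23, 0.95, -0.73, 0.56]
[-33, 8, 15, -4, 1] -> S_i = Random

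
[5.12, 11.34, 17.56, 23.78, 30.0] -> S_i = 5.12 + 6.22*i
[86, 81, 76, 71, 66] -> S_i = 86 + -5*i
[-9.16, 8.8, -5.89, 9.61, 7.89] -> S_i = Random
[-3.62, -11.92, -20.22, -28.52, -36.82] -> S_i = -3.62 + -8.30*i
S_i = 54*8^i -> [54, 432, 3456, 27648, 221184]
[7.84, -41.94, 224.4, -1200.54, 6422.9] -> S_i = 7.84*(-5.35)^i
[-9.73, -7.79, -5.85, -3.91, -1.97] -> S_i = -9.73 + 1.94*i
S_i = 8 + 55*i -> [8, 63, 118, 173, 228]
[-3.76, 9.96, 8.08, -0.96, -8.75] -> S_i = Random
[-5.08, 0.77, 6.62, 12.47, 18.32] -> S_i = -5.08 + 5.85*i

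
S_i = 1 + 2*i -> [1, 3, 5, 7, 9]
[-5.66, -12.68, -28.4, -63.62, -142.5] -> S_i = -5.66*2.24^i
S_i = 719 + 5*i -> [719, 724, 729, 734, 739]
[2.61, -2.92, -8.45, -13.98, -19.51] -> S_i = 2.61 + -5.53*i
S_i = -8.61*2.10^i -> [-8.61, -18.08, -37.97, -79.74, -167.45]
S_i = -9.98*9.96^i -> [-9.98, -99.4, -990.03, -9860.72, -98212.76]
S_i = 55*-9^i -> [55, -495, 4455, -40095, 360855]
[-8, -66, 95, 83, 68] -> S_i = Random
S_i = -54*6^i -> [-54, -324, -1944, -11664, -69984]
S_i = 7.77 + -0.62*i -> [7.77, 7.15, 6.53, 5.91, 5.29]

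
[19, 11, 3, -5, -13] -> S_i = 19 + -8*i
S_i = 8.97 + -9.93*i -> [8.97, -0.96, -10.89, -20.82, -30.75]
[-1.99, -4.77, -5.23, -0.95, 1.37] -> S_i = Random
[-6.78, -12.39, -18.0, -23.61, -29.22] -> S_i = -6.78 + -5.61*i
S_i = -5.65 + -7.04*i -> [-5.65, -12.69, -19.73, -26.77, -33.81]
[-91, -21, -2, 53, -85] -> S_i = Random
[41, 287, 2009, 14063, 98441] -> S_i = 41*7^i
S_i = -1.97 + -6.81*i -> [-1.97, -8.78, -15.59, -22.4, -29.21]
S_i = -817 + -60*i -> [-817, -877, -937, -997, -1057]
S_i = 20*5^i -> [20, 100, 500, 2500, 12500]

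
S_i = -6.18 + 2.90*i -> [-6.18, -3.28, -0.38, 2.52, 5.42]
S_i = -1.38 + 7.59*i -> [-1.38, 6.21, 13.8, 21.39, 28.98]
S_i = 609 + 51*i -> [609, 660, 711, 762, 813]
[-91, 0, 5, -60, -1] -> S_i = Random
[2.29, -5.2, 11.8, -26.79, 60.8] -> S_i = 2.29*(-2.27)^i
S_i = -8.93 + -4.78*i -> [-8.93, -13.71, -18.49, -23.27, -28.05]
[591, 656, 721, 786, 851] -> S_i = 591 + 65*i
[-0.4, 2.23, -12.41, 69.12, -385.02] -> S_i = -0.40*(-5.57)^i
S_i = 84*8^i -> [84, 672, 5376, 43008, 344064]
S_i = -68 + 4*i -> [-68, -64, -60, -56, -52]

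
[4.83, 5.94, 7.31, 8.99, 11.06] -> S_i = 4.83*1.23^i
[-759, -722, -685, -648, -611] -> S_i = -759 + 37*i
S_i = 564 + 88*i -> [564, 652, 740, 828, 916]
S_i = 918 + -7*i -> [918, 911, 904, 897, 890]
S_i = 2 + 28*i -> [2, 30, 58, 86, 114]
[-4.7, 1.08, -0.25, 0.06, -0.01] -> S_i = -4.70*(-0.23)^i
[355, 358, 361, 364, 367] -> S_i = 355 + 3*i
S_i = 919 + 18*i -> [919, 937, 955, 973, 991]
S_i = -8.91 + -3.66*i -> [-8.91, -12.57, -16.23, -19.89, -23.55]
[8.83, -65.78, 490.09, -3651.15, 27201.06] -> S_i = 8.83*(-7.45)^i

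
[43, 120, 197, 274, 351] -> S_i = 43 + 77*i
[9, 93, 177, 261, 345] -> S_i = 9 + 84*i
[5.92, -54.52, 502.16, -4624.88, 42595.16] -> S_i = 5.92*(-9.21)^i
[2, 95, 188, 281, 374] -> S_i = 2 + 93*i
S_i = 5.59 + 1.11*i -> [5.59, 6.7, 7.81, 8.92, 10.03]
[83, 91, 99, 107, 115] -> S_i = 83 + 8*i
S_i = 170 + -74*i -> [170, 96, 22, -52, -126]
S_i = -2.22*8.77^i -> [-2.22, -19.47, -170.75, -1497.45, -13132.62]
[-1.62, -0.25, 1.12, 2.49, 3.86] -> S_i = -1.62 + 1.37*i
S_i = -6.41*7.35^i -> [-6.41, -47.11, -346.28, -2545.19, -18707.14]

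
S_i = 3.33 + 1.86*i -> [3.33, 5.19, 7.05, 8.91, 10.77]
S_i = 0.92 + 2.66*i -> [0.92, 3.58, 6.24, 8.9, 11.56]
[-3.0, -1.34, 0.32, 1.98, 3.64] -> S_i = -3.00 + 1.66*i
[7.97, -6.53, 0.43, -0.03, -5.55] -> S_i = Random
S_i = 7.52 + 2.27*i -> [7.52, 9.79, 12.06, 14.33, 16.6]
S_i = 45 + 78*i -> [45, 123, 201, 279, 357]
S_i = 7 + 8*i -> [7, 15, 23, 31, 39]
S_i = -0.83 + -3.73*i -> [-0.83, -4.56, -8.29, -12.02, -15.75]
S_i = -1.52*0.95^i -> [-1.52, -1.44, -1.37, -1.3, -1.24]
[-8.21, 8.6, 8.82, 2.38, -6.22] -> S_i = Random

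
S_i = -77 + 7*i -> [-77, -70, -63, -56, -49]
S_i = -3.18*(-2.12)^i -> [-3.18, 6.74, -14.29, 30.3, -64.23]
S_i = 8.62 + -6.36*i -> [8.62, 2.26, -4.1, -10.46, -16.82]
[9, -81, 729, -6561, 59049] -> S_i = 9*-9^i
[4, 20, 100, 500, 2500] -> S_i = 4*5^i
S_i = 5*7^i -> [5, 35, 245, 1715, 12005]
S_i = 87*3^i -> [87, 261, 783, 2349, 7047]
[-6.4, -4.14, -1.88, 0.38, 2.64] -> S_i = -6.40 + 2.26*i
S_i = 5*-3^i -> [5, -15, 45, -135, 405]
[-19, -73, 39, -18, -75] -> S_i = Random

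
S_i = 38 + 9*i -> [38, 47, 56, 65, 74]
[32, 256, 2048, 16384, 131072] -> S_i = 32*8^i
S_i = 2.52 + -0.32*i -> [2.52, 2.2, 1.88, 1.56, 1.24]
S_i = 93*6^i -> [93, 558, 3348, 20088, 120528]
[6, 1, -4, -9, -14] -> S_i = 6 + -5*i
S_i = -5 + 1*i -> [-5, -4, -3, -2, -1]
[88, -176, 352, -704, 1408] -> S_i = 88*-2^i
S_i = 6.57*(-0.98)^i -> [6.57, -6.44, 6.31, -6.18, 6.06]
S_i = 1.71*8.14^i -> [1.71, 13.92, 113.3, 922.29, 7507.47]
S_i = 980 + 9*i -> [980, 989, 998, 1007, 1016]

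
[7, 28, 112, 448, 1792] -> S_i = 7*4^i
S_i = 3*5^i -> [3, 15, 75, 375, 1875]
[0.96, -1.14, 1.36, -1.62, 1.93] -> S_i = 0.96*(-1.19)^i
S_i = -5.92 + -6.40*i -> [-5.92, -12.32, -18.72, -25.12, -31.52]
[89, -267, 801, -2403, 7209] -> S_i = 89*-3^i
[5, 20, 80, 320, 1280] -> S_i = 5*4^i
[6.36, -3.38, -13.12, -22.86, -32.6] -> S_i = 6.36 + -9.74*i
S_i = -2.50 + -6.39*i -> [-2.5, -8.89, -15.28, -21.67, -28.06]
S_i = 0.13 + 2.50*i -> [0.13, 2.63, 5.13, 7.63, 10.13]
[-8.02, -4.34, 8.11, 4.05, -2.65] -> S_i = Random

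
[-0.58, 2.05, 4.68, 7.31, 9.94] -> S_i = -0.58 + 2.63*i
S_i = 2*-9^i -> [2, -18, 162, -1458, 13122]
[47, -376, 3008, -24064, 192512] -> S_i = 47*-8^i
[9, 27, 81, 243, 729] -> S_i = 9*3^i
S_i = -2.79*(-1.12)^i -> [-2.79, 3.12, -3.5, 3.92, -4.39]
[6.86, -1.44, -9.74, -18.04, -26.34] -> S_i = 6.86 + -8.30*i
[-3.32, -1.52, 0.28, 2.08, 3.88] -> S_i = -3.32 + 1.80*i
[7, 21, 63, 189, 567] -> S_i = 7*3^i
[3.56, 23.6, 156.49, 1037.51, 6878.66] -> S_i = 3.56*6.63^i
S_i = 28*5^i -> [28, 140, 700, 3500, 17500]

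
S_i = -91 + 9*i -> [-91, -82, -73, -64, -55]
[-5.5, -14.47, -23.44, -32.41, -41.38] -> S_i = -5.50 + -8.97*i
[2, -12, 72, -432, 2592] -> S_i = 2*-6^i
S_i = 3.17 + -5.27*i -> [3.17, -2.1, -7.37, -12.64, -17.91]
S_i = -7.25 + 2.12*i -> [-7.25, -5.13, -3.01, -0.89, 1.23]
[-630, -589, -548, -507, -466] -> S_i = -630 + 41*i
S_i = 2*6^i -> [2, 12, 72, 432, 2592]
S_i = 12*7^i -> [12, 84, 588, 4116, 28812]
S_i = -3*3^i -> [-3, -9, -27, -81, -243]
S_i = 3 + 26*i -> [3, 29, 55, 81, 107]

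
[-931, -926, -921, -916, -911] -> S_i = -931 + 5*i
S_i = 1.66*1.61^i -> [1.66, 2.67, 4.3, 6.93, 11.15]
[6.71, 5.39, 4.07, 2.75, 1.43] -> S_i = 6.71 + -1.32*i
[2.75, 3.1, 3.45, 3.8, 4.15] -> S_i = 2.75 + 0.35*i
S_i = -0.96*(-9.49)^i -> [-0.96, 9.11, -86.46, 820.48, -7786.39]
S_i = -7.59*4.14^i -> [-7.59, -31.42, -130.09, -538.57, -2229.68]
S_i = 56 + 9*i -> [56, 65, 74, 83, 92]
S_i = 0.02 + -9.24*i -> [0.02, -9.22, -18.46, -27.7, -36.94]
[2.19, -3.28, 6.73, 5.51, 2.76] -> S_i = Random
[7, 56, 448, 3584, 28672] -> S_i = 7*8^i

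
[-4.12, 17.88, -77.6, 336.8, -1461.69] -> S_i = -4.12*(-4.34)^i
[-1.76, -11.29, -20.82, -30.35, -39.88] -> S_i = -1.76 + -9.53*i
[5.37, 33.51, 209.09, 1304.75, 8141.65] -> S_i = 5.37*6.24^i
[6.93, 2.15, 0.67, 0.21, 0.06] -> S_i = 6.93*0.31^i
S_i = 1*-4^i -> [1, -4, 16, -64, 256]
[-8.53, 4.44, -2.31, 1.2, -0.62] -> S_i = -8.53*(-0.52)^i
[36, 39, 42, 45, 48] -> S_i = 36 + 3*i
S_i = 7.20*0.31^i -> [7.2, 2.23, 0.69, 0.21, 0.07]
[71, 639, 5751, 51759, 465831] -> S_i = 71*9^i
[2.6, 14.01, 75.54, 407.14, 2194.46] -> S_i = 2.60*5.39^i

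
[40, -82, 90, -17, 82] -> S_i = Random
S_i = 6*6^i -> [6, 36, 216, 1296, 7776]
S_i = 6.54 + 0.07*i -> [6.54, 6.61, 6.68, 6.75, 6.82]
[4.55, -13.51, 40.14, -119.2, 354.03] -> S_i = 4.55*(-2.97)^i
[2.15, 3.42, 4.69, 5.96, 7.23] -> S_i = 2.15 + 1.27*i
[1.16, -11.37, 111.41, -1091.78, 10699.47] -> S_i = 1.16*(-9.80)^i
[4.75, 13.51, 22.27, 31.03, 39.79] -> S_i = 4.75 + 8.76*i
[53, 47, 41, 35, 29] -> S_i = 53 + -6*i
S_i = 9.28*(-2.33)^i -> [9.28, -21.62, 50.38, -117.39, 273.51]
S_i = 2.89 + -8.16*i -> [2.89, -5.27, -13.43, -21.59, -29.75]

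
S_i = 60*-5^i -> [60, -300, 1500, -7500, 37500]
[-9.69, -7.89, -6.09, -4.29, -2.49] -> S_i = -9.69 + 1.80*i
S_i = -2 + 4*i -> [-2, 2, 6, 10, 14]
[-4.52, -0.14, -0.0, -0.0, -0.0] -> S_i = -4.52*0.03^i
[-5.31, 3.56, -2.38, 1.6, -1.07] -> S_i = -5.31*(-0.67)^i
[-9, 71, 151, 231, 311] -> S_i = -9 + 80*i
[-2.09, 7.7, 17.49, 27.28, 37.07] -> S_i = -2.09 + 9.79*i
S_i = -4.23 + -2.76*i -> [-4.23, -6.99, -9.75, -12.51, -15.27]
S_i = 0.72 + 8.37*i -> [0.72, 9.09, 17.46, 25.83, 34.2]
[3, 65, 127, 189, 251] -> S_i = 3 + 62*i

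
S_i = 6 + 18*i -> [6, 24, 42, 60, 78]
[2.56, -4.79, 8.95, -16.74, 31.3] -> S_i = 2.56*(-1.87)^i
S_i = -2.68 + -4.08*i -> [-2.68, -6.76, -10.84, -14.92, -19.0]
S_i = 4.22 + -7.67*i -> [4.22, -3.45, -11.12, -18.79, -26.46]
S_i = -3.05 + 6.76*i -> [-3.05, 3.71, 10.47, 17.23, 23.99]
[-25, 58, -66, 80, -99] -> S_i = Random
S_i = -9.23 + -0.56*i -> [-9.23, -9.79, -10.35, -10.91, -11.47]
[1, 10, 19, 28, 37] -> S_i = 1 + 9*i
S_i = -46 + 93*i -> [-46, 47, 140, 233, 326]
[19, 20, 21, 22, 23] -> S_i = 19 + 1*i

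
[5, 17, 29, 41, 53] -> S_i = 5 + 12*i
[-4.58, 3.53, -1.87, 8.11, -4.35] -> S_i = Random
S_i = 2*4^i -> [2, 8, 32, 128, 512]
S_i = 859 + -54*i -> [859, 805, 751, 697, 643]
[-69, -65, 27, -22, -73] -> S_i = Random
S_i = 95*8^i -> [95, 760, 6080, 48640, 389120]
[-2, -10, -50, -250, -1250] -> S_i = -2*5^i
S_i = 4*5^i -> [4, 20, 100, 500, 2500]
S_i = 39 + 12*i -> [39, 51, 63, 75, 87]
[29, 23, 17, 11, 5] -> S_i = 29 + -6*i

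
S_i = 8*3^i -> [8, 24, 72, 216, 648]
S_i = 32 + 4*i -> [32, 36, 40, 44, 48]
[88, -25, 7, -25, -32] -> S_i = Random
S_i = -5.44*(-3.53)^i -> [-5.44, 19.2, -67.79, 239.29, -844.69]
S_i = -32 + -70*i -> [-32, -102, -172, -242, -312]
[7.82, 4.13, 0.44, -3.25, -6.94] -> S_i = 7.82 + -3.69*i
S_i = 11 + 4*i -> [11, 15, 19, 23, 27]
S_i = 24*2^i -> [24, 48, 96, 192, 384]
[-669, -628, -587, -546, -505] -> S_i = -669 + 41*i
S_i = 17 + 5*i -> [17, 22, 27, 32, 37]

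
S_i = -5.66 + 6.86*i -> [-5.66, 1.2, 8.06, 14.92, 21.78]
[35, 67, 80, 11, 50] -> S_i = Random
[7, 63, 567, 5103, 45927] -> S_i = 7*9^i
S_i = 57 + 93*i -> [57, 150, 243, 336, 429]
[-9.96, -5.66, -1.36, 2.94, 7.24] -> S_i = -9.96 + 4.30*i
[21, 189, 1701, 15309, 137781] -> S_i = 21*9^i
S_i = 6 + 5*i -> [6, 11, 16, 21, 26]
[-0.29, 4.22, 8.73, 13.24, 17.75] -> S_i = -0.29 + 4.51*i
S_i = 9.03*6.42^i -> [9.03, 57.97, 372.18, 2389.42, 15340.09]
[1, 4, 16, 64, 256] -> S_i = 1*4^i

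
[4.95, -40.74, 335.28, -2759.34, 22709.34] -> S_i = 4.95*(-8.23)^i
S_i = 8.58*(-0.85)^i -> [8.58, -7.29, 6.2, -5.27, 4.48]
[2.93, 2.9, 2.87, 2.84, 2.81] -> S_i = 2.93*0.99^i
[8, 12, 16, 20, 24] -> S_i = 8 + 4*i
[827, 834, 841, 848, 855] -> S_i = 827 + 7*i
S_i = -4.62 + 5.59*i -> [-4.62, 0.97, 6.56, 12.15, 17.74]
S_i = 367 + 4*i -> [367, 371, 375, 379, 383]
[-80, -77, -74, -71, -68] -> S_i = -80 + 3*i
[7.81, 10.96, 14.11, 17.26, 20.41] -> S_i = 7.81 + 3.15*i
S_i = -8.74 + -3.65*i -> [-8.74, -12.39, -16.04, -19.69, -23.34]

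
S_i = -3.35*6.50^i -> [-3.35, -21.78, -141.54, -919.99, -5979.96]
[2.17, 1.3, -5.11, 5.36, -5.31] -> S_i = Random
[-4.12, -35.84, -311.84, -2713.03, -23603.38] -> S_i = -4.12*8.70^i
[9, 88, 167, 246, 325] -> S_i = 9 + 79*i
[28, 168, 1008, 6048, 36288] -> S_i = 28*6^i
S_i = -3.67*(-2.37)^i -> [-3.67, 8.7, -20.61, 48.86, -115.79]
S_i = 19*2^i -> [19, 38, 76, 152, 304]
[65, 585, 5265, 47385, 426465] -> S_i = 65*9^i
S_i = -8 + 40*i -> [-8, 32, 72, 112, 152]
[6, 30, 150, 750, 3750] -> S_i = 6*5^i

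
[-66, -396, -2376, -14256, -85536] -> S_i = -66*6^i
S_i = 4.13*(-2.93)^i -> [4.13, -12.1, 35.46, -103.89, 304.38]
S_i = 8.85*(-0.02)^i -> [8.85, -0.18, 0.0, -0.0, 0.0]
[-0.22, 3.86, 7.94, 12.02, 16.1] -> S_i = -0.22 + 4.08*i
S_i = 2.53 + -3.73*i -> [2.53, -1.2, -4.93, -8.66, -12.39]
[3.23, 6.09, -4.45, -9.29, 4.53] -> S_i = Random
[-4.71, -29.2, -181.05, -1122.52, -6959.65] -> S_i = -4.71*6.20^i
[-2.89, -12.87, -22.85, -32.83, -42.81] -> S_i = -2.89 + -9.98*i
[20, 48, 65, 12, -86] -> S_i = Random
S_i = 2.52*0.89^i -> [2.52, 2.24, 2.0, 1.78, 1.58]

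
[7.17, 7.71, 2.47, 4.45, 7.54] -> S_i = Random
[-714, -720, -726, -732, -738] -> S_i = -714 + -6*i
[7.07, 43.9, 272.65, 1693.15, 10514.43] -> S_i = 7.07*6.21^i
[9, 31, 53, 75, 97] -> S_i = 9 + 22*i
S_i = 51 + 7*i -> [51, 58, 65, 72, 79]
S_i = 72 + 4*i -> [72, 76, 80, 84, 88]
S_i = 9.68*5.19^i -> [9.68, 50.24, 260.74, 1353.25, 7023.36]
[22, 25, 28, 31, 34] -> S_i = 22 + 3*i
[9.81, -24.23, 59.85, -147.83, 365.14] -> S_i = 9.81*(-2.47)^i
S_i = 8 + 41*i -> [8, 49, 90, 131, 172]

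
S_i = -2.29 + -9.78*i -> [-2.29, -12.07, -21.85, -31.63, -41.41]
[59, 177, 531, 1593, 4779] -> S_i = 59*3^i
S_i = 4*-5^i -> [4, -20, 100, -500, 2500]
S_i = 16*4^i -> [16, 64, 256, 1024, 4096]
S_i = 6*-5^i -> [6, -30, 150, -750, 3750]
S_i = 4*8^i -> [4, 32, 256, 2048, 16384]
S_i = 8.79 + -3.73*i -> [8.79, 5.06, 1.33, -2.4, -6.13]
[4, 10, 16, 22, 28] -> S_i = 4 + 6*i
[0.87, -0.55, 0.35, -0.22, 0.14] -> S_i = 0.87*(-0.63)^i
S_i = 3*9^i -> [3, 27, 243, 2187, 19683]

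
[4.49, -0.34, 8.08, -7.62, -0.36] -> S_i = Random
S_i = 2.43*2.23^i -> [2.43, 5.42, 12.08, 26.95, 60.09]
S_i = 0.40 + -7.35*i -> [0.4, -6.95, -14.3, -21.65, -29.0]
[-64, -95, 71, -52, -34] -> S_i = Random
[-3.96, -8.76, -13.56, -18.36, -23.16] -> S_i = -3.96 + -4.80*i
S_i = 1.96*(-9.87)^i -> [1.96, -19.35, 190.94, -1884.55, 18600.5]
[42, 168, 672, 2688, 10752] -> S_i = 42*4^i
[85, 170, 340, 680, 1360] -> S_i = 85*2^i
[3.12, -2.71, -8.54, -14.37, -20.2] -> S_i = 3.12 + -5.83*i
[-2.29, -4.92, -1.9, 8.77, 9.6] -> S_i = Random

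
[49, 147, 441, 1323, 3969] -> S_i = 49*3^i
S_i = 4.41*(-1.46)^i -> [4.41, -6.44, 9.4, -13.72, 20.04]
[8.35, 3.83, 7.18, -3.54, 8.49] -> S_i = Random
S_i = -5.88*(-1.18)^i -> [-5.88, 6.94, -8.19, 9.66, -11.4]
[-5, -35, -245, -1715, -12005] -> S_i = -5*7^i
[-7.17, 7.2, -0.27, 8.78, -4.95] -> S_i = Random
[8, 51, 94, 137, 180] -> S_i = 8 + 43*i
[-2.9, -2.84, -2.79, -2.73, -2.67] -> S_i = -2.90*0.98^i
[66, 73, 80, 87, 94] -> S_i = 66 + 7*i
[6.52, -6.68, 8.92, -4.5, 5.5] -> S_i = Random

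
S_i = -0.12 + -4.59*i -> [-0.12, -4.71, -9.3, -13.89, -18.48]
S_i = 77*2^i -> [77, 154, 308, 616, 1232]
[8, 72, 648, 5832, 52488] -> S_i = 8*9^i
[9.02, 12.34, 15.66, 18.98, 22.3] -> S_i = 9.02 + 3.32*i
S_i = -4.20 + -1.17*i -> [-4.2, -5.37, -6.54, -7.71, -8.88]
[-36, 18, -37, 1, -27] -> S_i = Random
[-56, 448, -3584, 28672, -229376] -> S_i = -56*-8^i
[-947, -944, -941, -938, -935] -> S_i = -947 + 3*i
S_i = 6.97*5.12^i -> [6.97, 35.69, 182.71, 935.5, 4789.75]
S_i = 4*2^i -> [4, 8, 16, 32, 64]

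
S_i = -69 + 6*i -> [-69, -63, -57, -51, -45]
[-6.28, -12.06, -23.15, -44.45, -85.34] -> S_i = -6.28*1.92^i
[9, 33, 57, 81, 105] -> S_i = 9 + 24*i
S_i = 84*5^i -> [84, 420, 2100, 10500, 52500]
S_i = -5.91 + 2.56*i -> [-5.91, -3.35, -0.79, 1.77, 4.33]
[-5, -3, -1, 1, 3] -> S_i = -5 + 2*i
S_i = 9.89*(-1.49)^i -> [9.89, -14.74, 21.96, -32.72, 48.75]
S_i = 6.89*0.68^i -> [6.89, 4.69, 3.19, 2.17, 1.47]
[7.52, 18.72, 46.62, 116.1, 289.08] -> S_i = 7.52*2.49^i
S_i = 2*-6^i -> [2, -12, 72, -432, 2592]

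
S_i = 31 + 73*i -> [31, 104, 177, 250, 323]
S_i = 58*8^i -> [58, 464, 3712, 29696, 237568]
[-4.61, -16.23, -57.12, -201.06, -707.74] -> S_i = -4.61*3.52^i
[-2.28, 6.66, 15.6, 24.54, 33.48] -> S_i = -2.28 + 8.94*i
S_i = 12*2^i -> [12, 24, 48, 96, 192]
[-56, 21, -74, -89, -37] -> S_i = Random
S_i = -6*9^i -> [-6, -54, -486, -4374, -39366]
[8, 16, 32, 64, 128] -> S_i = 8*2^i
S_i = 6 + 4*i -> [6, 10, 14, 18, 22]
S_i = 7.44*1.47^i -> [7.44, 10.94, 16.08, 23.63, 34.74]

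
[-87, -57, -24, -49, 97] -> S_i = Random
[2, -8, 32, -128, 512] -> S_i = 2*-4^i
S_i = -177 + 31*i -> [-177, -146, -115, -84, -53]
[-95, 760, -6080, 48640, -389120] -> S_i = -95*-8^i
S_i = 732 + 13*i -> [732, 745, 758, 771, 784]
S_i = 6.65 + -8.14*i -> [6.65, -1.49, -9.63, -17.77, -25.91]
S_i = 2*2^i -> [2, 4, 8, 16, 32]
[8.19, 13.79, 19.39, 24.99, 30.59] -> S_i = 8.19 + 5.60*i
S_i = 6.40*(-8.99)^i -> [6.4, -57.54, 517.25, -4650.07, 41804.09]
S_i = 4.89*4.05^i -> [4.89, 19.8, 80.21, 324.84, 1315.62]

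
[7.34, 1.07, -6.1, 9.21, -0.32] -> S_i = Random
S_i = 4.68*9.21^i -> [4.68, 43.1, 396.98, 3656.16, 33673.2]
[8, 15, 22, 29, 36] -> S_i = 8 + 7*i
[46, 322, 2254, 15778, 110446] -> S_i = 46*7^i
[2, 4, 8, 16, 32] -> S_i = 2*2^i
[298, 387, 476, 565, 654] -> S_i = 298 + 89*i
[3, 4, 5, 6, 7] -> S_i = 3 + 1*i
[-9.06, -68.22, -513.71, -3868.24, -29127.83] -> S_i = -9.06*7.53^i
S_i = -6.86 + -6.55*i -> [-6.86, -13.41, -19.96, -26.51, -33.06]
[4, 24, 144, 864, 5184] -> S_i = 4*6^i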